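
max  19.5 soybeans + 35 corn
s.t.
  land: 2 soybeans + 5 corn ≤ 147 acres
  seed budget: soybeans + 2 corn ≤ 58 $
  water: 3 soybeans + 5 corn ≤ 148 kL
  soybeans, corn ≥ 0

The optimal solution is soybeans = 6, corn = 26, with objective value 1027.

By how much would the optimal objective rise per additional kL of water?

4

Binding: seed budget and water. Non-binding: land (5 unused).
Slack constraints have shadow price 0 (complementary slackness).
From A_Bᵀ y = c: 1·y_seed budget + 3·y_water = 19.5; 2·y_seed budget + 5·y_water = 35.
This yields shadow prices y_seed budget = 7.5, y_water = 4.
Shadow price of water = 4.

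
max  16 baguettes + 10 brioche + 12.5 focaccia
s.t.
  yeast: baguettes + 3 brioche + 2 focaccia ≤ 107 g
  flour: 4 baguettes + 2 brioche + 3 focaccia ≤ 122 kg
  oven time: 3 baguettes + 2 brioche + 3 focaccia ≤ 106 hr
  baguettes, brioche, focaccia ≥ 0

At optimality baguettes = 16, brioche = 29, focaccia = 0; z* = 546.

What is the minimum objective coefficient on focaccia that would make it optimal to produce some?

Check each constraint at x*: yeast 103/107 (slack 4); flour 122/122 (tight); oven time 106/106 (tight).
Since yeast is not tight, its dual is 0.
From A_Bᵀ y = c: 4·y_flour + 3·y_oven time = 16; 2·y_flour + 2·y_oven time = 10.
→ y_flour = 1 and y_oven time = 4.
focaccia enters the basis when its profit ≥ yᵀa₃ = 1·3 + 4·3 = 15.

15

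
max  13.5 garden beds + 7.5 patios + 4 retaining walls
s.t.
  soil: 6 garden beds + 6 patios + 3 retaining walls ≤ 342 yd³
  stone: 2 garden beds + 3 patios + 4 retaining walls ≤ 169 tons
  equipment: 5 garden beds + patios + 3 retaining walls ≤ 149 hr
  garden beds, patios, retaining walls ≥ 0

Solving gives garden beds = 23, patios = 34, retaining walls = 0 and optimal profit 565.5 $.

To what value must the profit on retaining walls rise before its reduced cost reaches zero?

7.5

Check each constraint at x*: soil 342/342 (tight); stone 148/169 (slack 21); equipment 149/149 (tight).
Since stone is not tight, its dual is 0.
From A_Bᵀ y = c: 6·y_soil + 5·y_equipment = 13.5; 6·y_soil + 1·y_equipment = 7.5.
This yields shadow prices y_soil = 1, y_equipment = 1.5.
retaining walls enters the basis when its profit ≥ yᵀa₃ = 1·3 + 1.5·3 = 7.5.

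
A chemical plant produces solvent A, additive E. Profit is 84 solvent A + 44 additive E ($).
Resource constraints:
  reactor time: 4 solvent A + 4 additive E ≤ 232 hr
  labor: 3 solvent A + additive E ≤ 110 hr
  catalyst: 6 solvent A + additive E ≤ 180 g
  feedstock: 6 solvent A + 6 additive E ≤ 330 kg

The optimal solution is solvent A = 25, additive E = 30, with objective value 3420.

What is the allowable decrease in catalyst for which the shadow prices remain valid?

Binding constraints: catalyst, feedstock. The basis is B = [[6,1],[6,6]] with det 30.
Per unit decrease in catalyst, x* moves by d = (-0.2, 0.2).
The basis stays optimal until solvent A reaches 0; allowable decrease = 125 g.

125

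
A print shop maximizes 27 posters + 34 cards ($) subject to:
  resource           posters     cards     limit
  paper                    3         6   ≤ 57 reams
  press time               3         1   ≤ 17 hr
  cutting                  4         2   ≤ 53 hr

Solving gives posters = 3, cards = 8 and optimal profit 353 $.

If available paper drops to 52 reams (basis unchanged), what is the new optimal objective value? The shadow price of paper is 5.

Δb = -5, so new z* = 353 + (5)·(-5) = 353 − 25 = 328.

328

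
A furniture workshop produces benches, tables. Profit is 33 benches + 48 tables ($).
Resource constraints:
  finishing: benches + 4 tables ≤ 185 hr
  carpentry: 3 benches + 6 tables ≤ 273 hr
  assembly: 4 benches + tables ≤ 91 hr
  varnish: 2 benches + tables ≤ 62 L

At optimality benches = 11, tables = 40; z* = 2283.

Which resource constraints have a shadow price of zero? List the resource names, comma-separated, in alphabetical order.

assembly, finishing

finishing: 171/185 (slack 14)
carpentry: 273/273 (binding)
assembly: 84/91 (slack 7)
varnish: 62/62 (binding)
By complementary slackness, a constraint with positive slack has shadow price 0 → assembly, finishing.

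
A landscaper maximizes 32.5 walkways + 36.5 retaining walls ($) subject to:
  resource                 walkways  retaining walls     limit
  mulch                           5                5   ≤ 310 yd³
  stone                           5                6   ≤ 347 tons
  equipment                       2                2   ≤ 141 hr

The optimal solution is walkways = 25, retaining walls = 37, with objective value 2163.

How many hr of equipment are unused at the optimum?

17

equipment used = 2·25 + 2·37 = 124; slack = 141 − 124 = 17.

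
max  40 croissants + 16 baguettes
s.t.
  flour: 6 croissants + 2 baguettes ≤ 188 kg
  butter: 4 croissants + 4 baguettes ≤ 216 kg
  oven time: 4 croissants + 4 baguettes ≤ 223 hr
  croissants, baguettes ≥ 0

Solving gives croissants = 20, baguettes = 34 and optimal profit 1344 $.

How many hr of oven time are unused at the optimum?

7

oven time used = 4·20 + 4·34 = 216; slack = 223 − 216 = 7.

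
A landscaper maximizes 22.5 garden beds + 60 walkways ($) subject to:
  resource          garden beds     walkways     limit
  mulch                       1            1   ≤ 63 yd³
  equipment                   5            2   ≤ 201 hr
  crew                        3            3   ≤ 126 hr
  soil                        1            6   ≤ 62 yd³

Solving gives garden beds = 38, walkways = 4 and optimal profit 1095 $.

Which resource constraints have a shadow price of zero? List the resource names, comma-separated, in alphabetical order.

equipment, mulch

mulch: 42/63 (slack 21)
equipment: 198/201 (slack 3)
crew: 126/126 (binding)
soil: 62/62 (binding)
By complementary slackness, a constraint with positive slack has shadow price 0 → equipment, mulch.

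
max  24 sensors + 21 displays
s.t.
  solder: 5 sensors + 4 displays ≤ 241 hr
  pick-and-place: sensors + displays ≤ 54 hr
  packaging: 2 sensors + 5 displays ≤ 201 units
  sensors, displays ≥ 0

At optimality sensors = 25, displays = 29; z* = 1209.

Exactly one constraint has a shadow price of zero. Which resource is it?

packaging

solder: 241/241 (binding)
pick-and-place: 54/54 (binding)
packaging: 195/201 (slack 6)
By complementary slackness, a constraint with positive slack has shadow price 0 → packaging.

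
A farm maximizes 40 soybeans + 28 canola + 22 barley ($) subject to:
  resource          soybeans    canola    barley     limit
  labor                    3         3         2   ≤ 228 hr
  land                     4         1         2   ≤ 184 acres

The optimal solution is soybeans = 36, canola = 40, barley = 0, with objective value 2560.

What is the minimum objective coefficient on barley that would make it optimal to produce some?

Both labor and land are binding at x*.
Dual feasibility on the basic columns requires 3·y_labor + 4·y_land = 40, 3·y_labor + 1·y_land = 28.
→ y_labor = 8 and y_land = 4.
barley enters the basis when its profit ≥ yᵀa₃ = 8·2 + 4·2 = 24.

24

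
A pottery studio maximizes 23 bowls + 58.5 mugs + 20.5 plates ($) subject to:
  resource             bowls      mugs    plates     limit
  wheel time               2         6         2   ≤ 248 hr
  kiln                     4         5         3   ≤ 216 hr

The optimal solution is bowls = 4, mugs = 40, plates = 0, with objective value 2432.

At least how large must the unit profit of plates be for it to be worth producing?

21.5

Both wheel time and kiln are binding at x*.
Dual feasibility on the basic columns requires 2·y_wheel time + 4·y_kiln = 23, 6·y_wheel time + 5·y_kiln = 58.5.
This yields shadow prices y_wheel time = 8.5, y_kiln = 1.5.
plates enters the basis when its profit ≥ yᵀa₃ = 8.5·2 + 1.5·3 = 21.5.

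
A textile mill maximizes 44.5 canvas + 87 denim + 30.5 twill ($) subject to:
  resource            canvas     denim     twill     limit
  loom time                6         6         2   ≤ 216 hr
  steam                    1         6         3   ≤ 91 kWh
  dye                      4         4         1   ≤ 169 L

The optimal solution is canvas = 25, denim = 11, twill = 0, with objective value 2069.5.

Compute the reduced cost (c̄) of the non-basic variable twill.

-7

At the optimum: loom time uses 216 of 216 (binding); steam uses 91 of 91 (binding); dye uses 144 of 169 (slack = 25).
Slack constraints have shadow price 0 (complementary slackness).
Dual feasibility on the basic columns requires 6·y_loom time + 1·y_steam = 44.5, 6·y_loom time + 6·y_steam = 87.
→ y_loom time = 6 and y_steam = 8.5.
Reduced cost of twill: c₃ − yᵀa₃ = 30.5 − (6·2 + 8.5·3) = 30.5 − 37.5 = -7.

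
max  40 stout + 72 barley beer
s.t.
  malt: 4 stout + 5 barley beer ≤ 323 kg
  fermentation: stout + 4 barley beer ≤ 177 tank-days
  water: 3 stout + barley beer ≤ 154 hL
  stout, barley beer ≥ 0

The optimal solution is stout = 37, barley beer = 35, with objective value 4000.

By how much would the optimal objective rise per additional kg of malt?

8

Binding: malt and fermentation. Non-binding: water (8 unused).
Slack constraints have shadow price 0 (complementary slackness).
Dual feasibility on the basic columns requires 4·y_malt + 1·y_fermentation = 40, 5·y_malt + 4·y_fermentation = 72.
Solving: y_malt = 8, y_fermentation = 8.
Shadow price of malt = 8.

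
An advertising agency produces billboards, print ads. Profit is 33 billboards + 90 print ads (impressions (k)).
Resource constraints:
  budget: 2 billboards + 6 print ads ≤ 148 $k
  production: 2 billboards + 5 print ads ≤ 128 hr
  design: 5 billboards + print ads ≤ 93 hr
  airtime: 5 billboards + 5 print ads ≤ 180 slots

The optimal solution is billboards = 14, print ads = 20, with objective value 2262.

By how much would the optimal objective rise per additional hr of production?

At the optimum: budget uses 148 of 148 (binding); production uses 128 of 128 (binding); design uses 90 of 93 (slack = 3); airtime uses 170 of 180 (slack = 10).
By complementary slackness, y = 0 for the non-binding constraints.
The binding rows give the dual system: 2·y_budget + 2·y_production = 33 and 6·y_budget + 5·y_production = 90.
→ y_budget = 7.5 and y_production = 9.
Shadow price of production = 9.

9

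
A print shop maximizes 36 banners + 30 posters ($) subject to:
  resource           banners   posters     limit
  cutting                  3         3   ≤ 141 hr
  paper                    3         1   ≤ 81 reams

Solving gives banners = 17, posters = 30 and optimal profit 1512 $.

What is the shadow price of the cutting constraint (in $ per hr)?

Check each constraint at x*: cutting 141/141 (tight); paper 81/81 (tight).
Dual feasibility on the basic columns requires 3·y_cutting + 3·y_paper = 36, 3·y_cutting + 1·y_paper = 30.
→ y_cutting = 9 and y_paper = 3.
Shadow price of cutting = 9.

9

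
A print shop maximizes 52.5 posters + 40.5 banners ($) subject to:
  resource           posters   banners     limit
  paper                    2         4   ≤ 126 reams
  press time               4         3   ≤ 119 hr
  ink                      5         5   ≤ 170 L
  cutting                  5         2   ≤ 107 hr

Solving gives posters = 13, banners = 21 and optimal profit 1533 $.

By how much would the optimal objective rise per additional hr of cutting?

4

Binding: ink and cutting. Non-binding: paper (16 unused), press time (4 unused).
By complementary slackness, y = 0 for the non-binding constraints.
The binding rows give the dual system: 5·y_ink + 5·y_cutting = 52.5 and 5·y_ink + 2·y_cutting = 40.5.
Solving: y_ink = 6.5, y_cutting = 4.
Shadow price of cutting = 4.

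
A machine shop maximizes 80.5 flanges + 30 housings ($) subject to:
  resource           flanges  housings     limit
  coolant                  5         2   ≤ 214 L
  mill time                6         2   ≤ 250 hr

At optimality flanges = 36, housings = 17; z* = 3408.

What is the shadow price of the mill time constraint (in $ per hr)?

Check each constraint at x*: coolant 214/214 (tight); mill time 250/250 (tight).
The binding rows give the dual system: 5·y_coolant + 6·y_mill time = 80.5 and 2·y_coolant + 2·y_mill time = 30.
→ y_coolant = 9.5 and y_mill time = 5.5.
Shadow price of mill time = 5.5.

5.5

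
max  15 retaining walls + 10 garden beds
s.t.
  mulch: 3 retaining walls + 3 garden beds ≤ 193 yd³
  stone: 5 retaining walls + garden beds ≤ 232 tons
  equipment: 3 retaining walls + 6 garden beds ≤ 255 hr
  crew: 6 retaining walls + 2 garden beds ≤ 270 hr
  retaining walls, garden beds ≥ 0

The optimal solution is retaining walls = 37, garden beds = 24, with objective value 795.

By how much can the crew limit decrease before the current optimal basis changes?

185

Binding constraints: equipment, crew. The basis is B = [[3,6],[6,2]] with det -30.
Per unit decrease in crew, x* moves by d = (-0.2, 0.1).
The basis stays optimal until retaining walls reaches 0; allowable decrease = 185 hr.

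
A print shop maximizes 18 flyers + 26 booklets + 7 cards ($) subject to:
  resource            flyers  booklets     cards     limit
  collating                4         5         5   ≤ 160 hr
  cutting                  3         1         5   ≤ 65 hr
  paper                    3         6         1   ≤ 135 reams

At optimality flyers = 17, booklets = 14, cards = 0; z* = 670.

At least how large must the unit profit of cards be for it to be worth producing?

Binding: cutting and paper. Non-binding: collating (22 unused).
Slack constraints have shadow price 0 (complementary slackness).
Dual feasibility on the basic columns requires 3·y_cutting + 3·y_paper = 18, 1·y_cutting + 6·y_paper = 26.
This yields shadow prices y_cutting = 2, y_paper = 4.
cards enters the basis when its profit ≥ yᵀa₃ = 2·5 + 4·1 = 14.

14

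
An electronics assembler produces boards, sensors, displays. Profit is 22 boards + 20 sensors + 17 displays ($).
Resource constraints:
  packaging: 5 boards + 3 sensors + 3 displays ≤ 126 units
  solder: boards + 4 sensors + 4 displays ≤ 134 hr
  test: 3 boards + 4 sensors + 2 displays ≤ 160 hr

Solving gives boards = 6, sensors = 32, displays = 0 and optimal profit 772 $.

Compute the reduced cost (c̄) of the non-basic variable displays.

At the optimum: packaging uses 126 of 126 (binding); solder uses 134 of 134 (binding); test uses 146 of 160 (slack = 14).
By complementary slackness, y = 0 for the non-binding constraint.
Dual feasibility on the basic columns requires 5·y_packaging + 1·y_solder = 22, 3·y_packaging + 4·y_solder = 20.
→ y_packaging = 4 and y_solder = 2.
Reduced cost of displays: c₃ − yᵀa₃ = 17 − (4·3 + 2·4) = 17 − 20 = -3.

-3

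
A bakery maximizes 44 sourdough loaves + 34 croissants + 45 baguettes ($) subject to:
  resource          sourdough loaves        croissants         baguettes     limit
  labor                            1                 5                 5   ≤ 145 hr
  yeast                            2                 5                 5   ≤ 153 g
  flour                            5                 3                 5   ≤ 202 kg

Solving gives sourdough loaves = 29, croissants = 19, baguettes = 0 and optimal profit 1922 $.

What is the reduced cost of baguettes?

-5

Binding: yeast and flour. Non-binding: labor (21 unused).
Slack constraints have shadow price 0 (complementary slackness).
From A_Bᵀ y = c: 2·y_yeast + 5·y_flour = 44; 5·y_yeast + 3·y_flour = 34.
This yields shadow prices y_yeast = 2, y_flour = 8.
Reduced cost of baguettes: c₃ − yᵀa₃ = 45 − (2·5 + 8·5) = 45 − 50 = -5.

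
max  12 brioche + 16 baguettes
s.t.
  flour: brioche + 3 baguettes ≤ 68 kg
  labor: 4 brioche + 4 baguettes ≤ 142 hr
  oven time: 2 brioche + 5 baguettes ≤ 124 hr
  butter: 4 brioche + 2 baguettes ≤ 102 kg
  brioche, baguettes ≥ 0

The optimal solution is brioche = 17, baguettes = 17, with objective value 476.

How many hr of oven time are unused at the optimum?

5

oven time used = 2·17 + 5·17 = 119; slack = 124 − 119 = 5.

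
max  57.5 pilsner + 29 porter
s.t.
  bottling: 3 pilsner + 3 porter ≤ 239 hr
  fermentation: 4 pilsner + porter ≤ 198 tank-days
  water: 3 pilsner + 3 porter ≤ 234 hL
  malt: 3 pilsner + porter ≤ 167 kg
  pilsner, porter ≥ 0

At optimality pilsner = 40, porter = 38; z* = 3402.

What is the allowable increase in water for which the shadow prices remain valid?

Binding constraints: fermentation, water. The basis is B = [[4,1],[3,3]] with det 9.
Per unit increase in water, x* moves by d = (-0.1111, 0.4444).
The basis stays optimal until bottling becomes binding; allowable increase = 5 hL.

5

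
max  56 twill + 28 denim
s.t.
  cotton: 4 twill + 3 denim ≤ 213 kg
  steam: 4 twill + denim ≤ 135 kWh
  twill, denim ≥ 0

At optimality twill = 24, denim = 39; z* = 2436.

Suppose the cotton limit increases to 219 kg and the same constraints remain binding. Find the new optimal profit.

Both cotton and steam are binding at x*.
Dual feasibility on the basic columns requires 4·y_cotton + 4·y_steam = 56, 3·y_cotton + 1·y_steam = 28.
Solving: y_cotton = 7, y_steam = 7.
Δz = y_cotton·Δb = 7 × (6) = 42, so new z* = 2436 + 42 = 2478.

2478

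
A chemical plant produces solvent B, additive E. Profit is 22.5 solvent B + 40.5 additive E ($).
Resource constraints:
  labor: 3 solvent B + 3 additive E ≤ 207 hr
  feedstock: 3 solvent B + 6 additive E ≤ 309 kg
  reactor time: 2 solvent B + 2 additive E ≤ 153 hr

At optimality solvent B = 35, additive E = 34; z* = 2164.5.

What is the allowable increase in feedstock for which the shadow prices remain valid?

105

Binding constraints: labor, feedstock. The basis is B = [[3,3],[3,6]] with det 9.
Per unit increase in feedstock, x* moves by d = (-0.3333, 0.3333).
The basis stays optimal until solvent B reaches 0; allowable increase = 105 kg.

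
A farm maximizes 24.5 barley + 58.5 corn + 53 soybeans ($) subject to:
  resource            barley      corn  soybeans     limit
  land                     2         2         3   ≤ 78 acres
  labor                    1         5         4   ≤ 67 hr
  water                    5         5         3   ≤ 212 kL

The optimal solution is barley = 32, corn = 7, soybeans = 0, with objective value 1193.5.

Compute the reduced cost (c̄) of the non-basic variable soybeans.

-5

Binding: land and labor. Non-binding: water (17 unused).
Since water is not tight, its dual is 0.
The binding rows give the dual system: 2·y_land + 1·y_labor = 24.5 and 2·y_land + 5·y_labor = 58.5.
Solving: y_land = 8, y_labor = 8.5.
Reduced cost of soybeans: c₃ − yᵀa₃ = 53 − (8·3 + 8.5·4) = 53 − 58 = -5.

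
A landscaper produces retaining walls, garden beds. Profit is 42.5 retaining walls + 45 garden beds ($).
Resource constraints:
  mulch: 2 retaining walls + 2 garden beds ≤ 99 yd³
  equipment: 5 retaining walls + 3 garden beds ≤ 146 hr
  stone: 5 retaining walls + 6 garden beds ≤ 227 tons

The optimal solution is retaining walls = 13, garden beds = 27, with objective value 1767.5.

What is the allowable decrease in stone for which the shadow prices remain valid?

Binding constraints: equipment, stone. The basis is B = [[5,3],[5,6]] with det 15.
Per unit decrease in stone, x* moves by d = (0.2, -0.3333).
The basis stays optimal until garden beds reaches 0; allowable decrease = 81 tons.

81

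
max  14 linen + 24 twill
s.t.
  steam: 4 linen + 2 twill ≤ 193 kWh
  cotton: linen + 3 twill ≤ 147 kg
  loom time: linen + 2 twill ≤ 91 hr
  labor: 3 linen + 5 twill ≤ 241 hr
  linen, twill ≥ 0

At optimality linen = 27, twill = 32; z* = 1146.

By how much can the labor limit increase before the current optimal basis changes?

Binding constraints: loom time, labor. The basis is B = [[1,2],[3,5]] with det -1.
Per unit increase in labor, x* moves by d = (2, -1).
The basis stays optimal until steam becomes binding; allowable increase = 3.5 hr.

3.5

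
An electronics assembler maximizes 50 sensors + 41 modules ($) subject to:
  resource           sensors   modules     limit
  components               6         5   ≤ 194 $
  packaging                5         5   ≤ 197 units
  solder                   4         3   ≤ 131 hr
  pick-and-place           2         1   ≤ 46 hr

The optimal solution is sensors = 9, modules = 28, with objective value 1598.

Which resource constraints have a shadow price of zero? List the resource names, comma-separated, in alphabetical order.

packaging, solder

components: 194/194 (binding)
packaging: 185/197 (slack 12)
solder: 120/131 (slack 11)
pick-and-place: 46/46 (binding)
By complementary slackness, a constraint with positive slack has shadow price 0 → packaging, solder.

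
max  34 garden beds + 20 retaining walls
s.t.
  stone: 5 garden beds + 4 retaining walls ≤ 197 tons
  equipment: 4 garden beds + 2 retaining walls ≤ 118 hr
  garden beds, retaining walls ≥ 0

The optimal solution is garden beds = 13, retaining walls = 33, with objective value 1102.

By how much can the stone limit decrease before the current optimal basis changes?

Binding constraints: stone, equipment. The basis is B = [[5,4],[4,2]] with det -6.
Per unit decrease in stone, x* moves by d = (0.3333, -0.6667).
The basis stays optimal until retaining walls reaches 0; allowable decrease = 49.5 tons.

49.5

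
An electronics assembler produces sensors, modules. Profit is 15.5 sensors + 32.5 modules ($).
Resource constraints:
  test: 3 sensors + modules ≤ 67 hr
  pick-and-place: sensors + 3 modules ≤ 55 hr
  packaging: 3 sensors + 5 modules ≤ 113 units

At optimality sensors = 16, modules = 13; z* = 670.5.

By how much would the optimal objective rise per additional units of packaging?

3.5

At the optimum: test uses 61 of 67 (slack = 6); pick-and-place uses 55 of 55 (binding); packaging uses 113 of 113 (binding).
Slack constraints have shadow price 0 (complementary slackness).
From A_Bᵀ y = c: 1·y_pick-and-place + 3·y_packaging = 15.5; 3·y_pick-and-place + 5·y_packaging = 32.5.
→ y_pick-and-place = 5 and y_packaging = 3.5.
Shadow price of packaging = 3.5.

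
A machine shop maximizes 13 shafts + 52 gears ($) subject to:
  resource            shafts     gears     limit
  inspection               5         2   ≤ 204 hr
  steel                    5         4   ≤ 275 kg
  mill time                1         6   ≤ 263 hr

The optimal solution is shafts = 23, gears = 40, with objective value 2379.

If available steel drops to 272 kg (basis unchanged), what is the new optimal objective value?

Check each constraint at x*: inspection 195/204 (slack 9); steel 275/275 (tight); mill time 263/263 (tight).
Slack constraints have shadow price 0 (complementary slackness).
Dual feasibility on the basic columns requires 5·y_steel + 1·y_mill time = 13, 4·y_steel + 6·y_mill time = 52.
This yields shadow prices y_steel = 1, y_mill time = 8.
Δz = y_steel·Δb = 1 × (-3) = -3, so new z* = 2379 − 3 = 2376.

2376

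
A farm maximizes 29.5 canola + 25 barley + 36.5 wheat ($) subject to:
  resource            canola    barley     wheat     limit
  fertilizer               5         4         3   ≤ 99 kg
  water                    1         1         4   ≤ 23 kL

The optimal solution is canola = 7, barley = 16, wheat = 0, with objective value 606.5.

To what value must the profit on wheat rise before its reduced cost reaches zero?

At the optimum: fertilizer uses 99 of 99 (binding); water uses 23 of 23 (binding).
The binding rows give the dual system: 5·y_fertilizer + 1·y_water = 29.5 and 4·y_fertilizer + 1·y_water = 25.
→ y_fertilizer = 4.5 and y_water = 7.
wheat enters the basis when its profit ≥ yᵀa₃ = 4.5·3 + 7·4 = 41.5.

41.5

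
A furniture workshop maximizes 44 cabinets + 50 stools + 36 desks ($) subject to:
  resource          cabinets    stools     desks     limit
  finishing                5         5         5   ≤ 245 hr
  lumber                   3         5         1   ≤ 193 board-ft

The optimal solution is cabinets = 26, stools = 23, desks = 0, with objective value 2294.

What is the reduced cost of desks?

-2

Both finishing and lumber are binding at x*.
The binding rows give the dual system: 5·y_finishing + 3·y_lumber = 44 and 5·y_finishing + 5·y_lumber = 50.
This yields shadow prices y_finishing = 7, y_lumber = 3.
Reduced cost of desks: c₃ − yᵀa₃ = 36 − (7·5 + 3·1) = 36 − 38 = -2.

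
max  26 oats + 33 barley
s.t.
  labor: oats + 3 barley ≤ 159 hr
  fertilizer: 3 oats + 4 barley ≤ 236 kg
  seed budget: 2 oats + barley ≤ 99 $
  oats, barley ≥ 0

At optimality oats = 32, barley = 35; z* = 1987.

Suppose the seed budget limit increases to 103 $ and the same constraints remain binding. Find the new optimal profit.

Check each constraint at x*: labor 137/159 (slack 22); fertilizer 236/236 (tight); seed budget 99/99 (tight).
By complementary slackness, y = 0 for the non-binding constraint.
The binding rows give the dual system: 3·y_fertilizer + 2·y_seed budget = 26 and 4·y_fertilizer + 1·y_seed budget = 33.
Solving: y_fertilizer = 8, y_seed budget = 1.
Δz = y_seed budget·Δb = 1 × (4) = 4, so new z* = 1987 + 4 = 1991.

1991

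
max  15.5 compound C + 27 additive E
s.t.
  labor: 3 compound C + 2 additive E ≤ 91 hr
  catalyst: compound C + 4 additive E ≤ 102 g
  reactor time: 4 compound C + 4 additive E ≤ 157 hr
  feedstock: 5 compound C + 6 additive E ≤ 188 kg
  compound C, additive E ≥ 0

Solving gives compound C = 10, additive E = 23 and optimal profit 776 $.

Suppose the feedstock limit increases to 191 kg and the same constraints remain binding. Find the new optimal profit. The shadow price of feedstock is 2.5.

783.5

Δb = 3, so new z* = 776 + (2.5)·(3) = 776 + 7.5 = 783.5.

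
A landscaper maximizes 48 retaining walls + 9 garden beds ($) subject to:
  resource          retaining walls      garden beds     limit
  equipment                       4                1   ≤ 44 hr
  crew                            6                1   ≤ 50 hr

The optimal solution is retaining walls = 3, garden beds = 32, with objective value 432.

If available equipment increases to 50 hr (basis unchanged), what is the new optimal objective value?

450

Check each constraint at x*: equipment 44/44 (tight); crew 50/50 (tight).
The binding rows give the dual system: 4·y_equipment + 6·y_crew = 48 and 1·y_equipment + 1·y_crew = 9.
This yields shadow prices y_equipment = 3, y_crew = 6.
Δz = y_equipment·Δb = 3 × (6) = 18, so new z* = 432 + 18 = 450.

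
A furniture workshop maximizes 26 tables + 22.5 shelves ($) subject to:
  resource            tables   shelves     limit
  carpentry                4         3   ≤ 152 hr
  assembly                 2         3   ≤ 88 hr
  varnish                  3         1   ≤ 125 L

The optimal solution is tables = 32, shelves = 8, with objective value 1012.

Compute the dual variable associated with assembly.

2

Check each constraint at x*: carpentry 152/152 (tight); assembly 88/88 (tight); varnish 104/125 (slack 21).
By complementary slackness, y = 0 for the non-binding constraint.
The binding rows give the dual system: 4·y_carpentry + 2·y_assembly = 26 and 3·y_carpentry + 3·y_assembly = 22.5.
→ y_carpentry = 5.5 and y_assembly = 2.
Shadow price of assembly = 2.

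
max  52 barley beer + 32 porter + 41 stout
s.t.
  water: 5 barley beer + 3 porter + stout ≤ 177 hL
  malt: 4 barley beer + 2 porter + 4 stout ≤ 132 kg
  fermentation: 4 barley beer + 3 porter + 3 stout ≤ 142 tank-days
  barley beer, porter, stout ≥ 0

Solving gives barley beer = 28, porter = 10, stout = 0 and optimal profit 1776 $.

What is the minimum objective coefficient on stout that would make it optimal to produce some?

Check each constraint at x*: water 170/177 (slack 7); malt 132/132 (tight); fermentation 142/142 (tight).
By complementary slackness, y = 0 for the non-binding constraint.
From A_Bᵀ y = c: 4·y_malt + 4·y_fermentation = 52; 2·y_malt + 3·y_fermentation = 32.
Solving: y_malt = 7, y_fermentation = 6.
stout enters the basis when its profit ≥ yᵀa₃ = 7·4 + 6·3 = 46.

46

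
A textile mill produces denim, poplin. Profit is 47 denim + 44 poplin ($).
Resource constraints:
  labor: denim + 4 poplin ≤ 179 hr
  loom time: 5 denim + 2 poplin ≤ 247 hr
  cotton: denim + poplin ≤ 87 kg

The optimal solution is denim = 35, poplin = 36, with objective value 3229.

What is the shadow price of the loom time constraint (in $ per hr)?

Check each constraint at x*: labor 179/179 (tight); loom time 247/247 (tight); cotton 71/87 (slack 16).
Since cotton is not tight, its dual is 0.
Dual feasibility on the basic columns requires 1·y_labor + 5·y_loom time = 47, 4·y_labor + 2·y_loom time = 44.
→ y_labor = 7 and y_loom time = 8.
Shadow price of loom time = 8.

8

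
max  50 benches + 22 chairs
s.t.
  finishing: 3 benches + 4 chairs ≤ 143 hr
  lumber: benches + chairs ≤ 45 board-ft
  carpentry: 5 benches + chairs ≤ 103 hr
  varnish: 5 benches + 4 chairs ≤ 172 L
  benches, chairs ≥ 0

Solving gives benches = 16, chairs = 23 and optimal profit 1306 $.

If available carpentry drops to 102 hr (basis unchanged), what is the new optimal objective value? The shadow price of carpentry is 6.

Δb = -1, so new z* = 1306 + (6)·(-1) = 1306 − 6 = 1300.

1300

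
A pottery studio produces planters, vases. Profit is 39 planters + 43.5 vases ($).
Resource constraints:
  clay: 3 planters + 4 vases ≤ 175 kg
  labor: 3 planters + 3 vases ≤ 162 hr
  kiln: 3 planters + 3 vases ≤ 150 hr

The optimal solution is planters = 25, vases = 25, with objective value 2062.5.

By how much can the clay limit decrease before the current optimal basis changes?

Binding constraints: clay, kiln. The basis is B = [[3,4],[3,3]] with det -3.
Per unit decrease in clay, x* moves by d = (1, -1).
The basis stays optimal until vases reaches 0; allowable decrease = 25 kg.

25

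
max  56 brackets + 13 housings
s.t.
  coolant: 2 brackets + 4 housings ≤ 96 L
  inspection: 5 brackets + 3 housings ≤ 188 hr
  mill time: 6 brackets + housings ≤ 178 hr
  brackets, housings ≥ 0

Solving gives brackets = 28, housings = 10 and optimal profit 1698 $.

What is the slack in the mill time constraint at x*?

mill time used = 6·28 + 1·10 = 178; slack = 178 − 178 = 0.

0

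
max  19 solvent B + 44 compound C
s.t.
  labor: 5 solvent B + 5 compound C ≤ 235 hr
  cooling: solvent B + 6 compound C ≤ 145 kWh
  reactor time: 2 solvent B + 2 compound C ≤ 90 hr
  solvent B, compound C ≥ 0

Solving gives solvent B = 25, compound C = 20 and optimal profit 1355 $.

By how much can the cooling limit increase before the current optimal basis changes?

Binding constraints: cooling, reactor time. The basis is B = [[1,6],[2,2]] with det -10.
Per unit increase in cooling, x* moves by d = (-0.2, 0.2).
The basis stays optimal until solvent B reaches 0; allowable increase = 125 kWh.

125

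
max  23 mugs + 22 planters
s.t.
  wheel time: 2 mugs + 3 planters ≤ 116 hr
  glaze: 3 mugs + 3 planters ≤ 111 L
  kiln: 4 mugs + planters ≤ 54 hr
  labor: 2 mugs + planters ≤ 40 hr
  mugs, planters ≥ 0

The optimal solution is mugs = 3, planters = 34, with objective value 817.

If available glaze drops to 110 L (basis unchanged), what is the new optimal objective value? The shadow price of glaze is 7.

Δb = -1, so new z* = 817 + (7)·(-1) = 817 − 7 = 810.

810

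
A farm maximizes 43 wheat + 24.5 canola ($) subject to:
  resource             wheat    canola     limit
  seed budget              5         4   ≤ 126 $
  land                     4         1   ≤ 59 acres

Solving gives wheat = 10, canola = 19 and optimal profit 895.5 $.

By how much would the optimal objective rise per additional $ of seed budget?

Check each constraint at x*: seed budget 126/126 (tight); land 59/59 (tight).
Dual feasibility on the basic columns requires 5·y_seed budget + 4·y_land = 43, 4·y_seed budget + 1·y_land = 24.5.
Solving: y_seed budget = 5, y_land = 4.5.
Shadow price of seed budget = 5.

5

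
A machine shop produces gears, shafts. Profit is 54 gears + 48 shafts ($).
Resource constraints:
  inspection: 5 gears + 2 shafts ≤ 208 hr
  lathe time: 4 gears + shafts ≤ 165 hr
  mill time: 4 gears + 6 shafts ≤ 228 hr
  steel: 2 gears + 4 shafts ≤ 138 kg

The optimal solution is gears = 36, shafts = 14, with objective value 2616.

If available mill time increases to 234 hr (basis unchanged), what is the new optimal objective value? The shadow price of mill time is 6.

Δb = 6, so new z* = 2616 + (6)·(6) = 2616 + 36 = 2652.

2652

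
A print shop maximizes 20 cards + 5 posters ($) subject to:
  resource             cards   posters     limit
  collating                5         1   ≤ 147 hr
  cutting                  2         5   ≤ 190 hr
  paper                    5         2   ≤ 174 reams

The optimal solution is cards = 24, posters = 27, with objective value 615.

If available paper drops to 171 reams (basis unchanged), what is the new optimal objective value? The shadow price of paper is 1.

Δb = -3, so new z* = 615 + (1)·(-3) = 615 − 3 = 612.

612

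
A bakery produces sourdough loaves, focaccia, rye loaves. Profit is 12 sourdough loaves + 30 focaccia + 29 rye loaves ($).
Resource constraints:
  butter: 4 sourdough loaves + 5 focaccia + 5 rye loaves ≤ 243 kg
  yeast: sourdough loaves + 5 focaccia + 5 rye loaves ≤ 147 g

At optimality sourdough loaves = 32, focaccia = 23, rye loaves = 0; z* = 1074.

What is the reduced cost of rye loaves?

-1

Both butter and yeast are binding at x*.
From A_Bᵀ y = c: 4·y_butter + 1·y_yeast = 12; 5·y_butter + 5·y_yeast = 30.
This yields shadow prices y_butter = 2, y_yeast = 4.
Reduced cost of rye loaves: c₃ − yᵀa₃ = 29 − (2·5 + 4·5) = 29 − 30 = -1.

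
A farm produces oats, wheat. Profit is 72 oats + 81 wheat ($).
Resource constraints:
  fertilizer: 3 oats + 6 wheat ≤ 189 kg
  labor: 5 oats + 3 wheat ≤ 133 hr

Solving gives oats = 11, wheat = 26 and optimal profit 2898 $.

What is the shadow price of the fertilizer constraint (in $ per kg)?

Check each constraint at x*: fertilizer 189/189 (tight); labor 133/133 (tight).
From A_Bᵀ y = c: 3·y_fertilizer + 5·y_labor = 72; 6·y_fertilizer + 3·y_labor = 81.
This yields shadow prices y_fertilizer = 9, y_labor = 9.
Shadow price of fertilizer = 9.

9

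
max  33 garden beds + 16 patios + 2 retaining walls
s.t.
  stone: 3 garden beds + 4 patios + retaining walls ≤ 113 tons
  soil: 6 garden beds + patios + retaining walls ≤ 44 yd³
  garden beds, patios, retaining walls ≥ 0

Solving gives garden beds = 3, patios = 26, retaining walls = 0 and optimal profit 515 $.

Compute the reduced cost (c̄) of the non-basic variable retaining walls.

-5

Both stone and soil are binding at x*.
The binding rows give the dual system: 3·y_stone + 6·y_soil = 33 and 4·y_stone + 1·y_soil = 16.
This yields shadow prices y_stone = 3, y_soil = 4.
Reduced cost of retaining walls: c₃ − yᵀa₃ = 2 − (3·1 + 4·1) = 2 − 7 = -5.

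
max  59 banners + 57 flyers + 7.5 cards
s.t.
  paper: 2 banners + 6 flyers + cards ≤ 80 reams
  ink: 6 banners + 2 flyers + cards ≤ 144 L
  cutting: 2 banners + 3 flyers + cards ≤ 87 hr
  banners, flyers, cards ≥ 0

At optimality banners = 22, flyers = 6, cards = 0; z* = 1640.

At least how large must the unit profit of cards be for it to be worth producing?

Check each constraint at x*: paper 80/80 (tight); ink 144/144 (tight); cutting 62/87 (slack 25).
Slack constraints have shadow price 0 (complementary slackness).
From A_Bᵀ y = c: 2·y_paper + 6·y_ink = 59; 6·y_paper + 2·y_ink = 57.
This yields shadow prices y_paper = 7, y_ink = 7.5.
cards enters the basis when its profit ≥ yᵀa₃ = 7·1 + 7.5·1 = 14.5.

14.5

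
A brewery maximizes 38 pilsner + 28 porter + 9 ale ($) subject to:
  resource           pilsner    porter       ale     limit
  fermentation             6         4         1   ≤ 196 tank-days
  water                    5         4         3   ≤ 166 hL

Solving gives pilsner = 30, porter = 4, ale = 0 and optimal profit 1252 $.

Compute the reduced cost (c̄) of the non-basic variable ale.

Both fermentation and water are binding at x*.
The binding rows give the dual system: 6·y_fermentation + 5·y_water = 38 and 4·y_fermentation + 4·y_water = 28.
Solving: y_fermentation = 3, y_water = 4.
Reduced cost of ale: c₃ − yᵀa₃ = 9 − (3·1 + 4·3) = 9 − 15 = -6.

-6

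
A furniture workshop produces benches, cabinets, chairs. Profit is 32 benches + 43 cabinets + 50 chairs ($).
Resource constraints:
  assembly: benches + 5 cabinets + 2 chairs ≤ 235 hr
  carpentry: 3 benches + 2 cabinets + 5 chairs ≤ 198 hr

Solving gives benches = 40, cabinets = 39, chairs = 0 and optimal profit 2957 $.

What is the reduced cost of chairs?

-5

Check each constraint at x*: assembly 235/235 (tight); carpentry 198/198 (tight).
Dual feasibility on the basic columns requires 1·y_assembly + 3·y_carpentry = 32, 5·y_assembly + 2·y_carpentry = 43.
Solving: y_assembly = 5, y_carpentry = 9.
Reduced cost of chairs: c₃ − yᵀa₃ = 50 − (5·2 + 9·5) = 50 − 55 = -5.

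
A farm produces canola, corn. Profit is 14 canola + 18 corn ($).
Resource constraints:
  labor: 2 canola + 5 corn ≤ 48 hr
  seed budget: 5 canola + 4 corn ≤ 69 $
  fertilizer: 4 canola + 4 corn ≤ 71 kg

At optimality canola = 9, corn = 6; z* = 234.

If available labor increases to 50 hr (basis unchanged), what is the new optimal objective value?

Check each constraint at x*: labor 48/48 (tight); seed budget 69/69 (tight); fertilizer 60/71 (slack 11).
Slack constraints have shadow price 0 (complementary slackness).
Dual feasibility on the basic columns requires 2·y_labor + 5·y_seed budget = 14, 5·y_labor + 4·y_seed budget = 18.
→ y_labor = 2 and y_seed budget = 2.
Δz = y_labor·Δb = 2 × (2) = 4, so new z* = 234 + 4 = 238.

238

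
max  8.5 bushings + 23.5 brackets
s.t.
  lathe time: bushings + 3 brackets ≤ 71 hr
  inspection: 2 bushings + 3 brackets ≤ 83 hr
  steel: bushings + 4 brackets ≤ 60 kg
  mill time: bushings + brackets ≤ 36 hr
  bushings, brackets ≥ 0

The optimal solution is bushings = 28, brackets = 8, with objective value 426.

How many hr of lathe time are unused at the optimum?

19

lathe time used = 1·28 + 3·8 = 52; slack = 71 − 52 = 19.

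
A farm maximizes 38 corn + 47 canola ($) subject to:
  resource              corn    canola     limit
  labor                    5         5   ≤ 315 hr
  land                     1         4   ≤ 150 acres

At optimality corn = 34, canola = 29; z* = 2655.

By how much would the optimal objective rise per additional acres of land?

3

At the optimum: labor uses 315 of 315 (binding); land uses 150 of 150 (binding).
From A_Bᵀ y = c: 5·y_labor + 1·y_land = 38; 5·y_labor + 4·y_land = 47.
Solving: y_labor = 7, y_land = 3.
Shadow price of land = 3.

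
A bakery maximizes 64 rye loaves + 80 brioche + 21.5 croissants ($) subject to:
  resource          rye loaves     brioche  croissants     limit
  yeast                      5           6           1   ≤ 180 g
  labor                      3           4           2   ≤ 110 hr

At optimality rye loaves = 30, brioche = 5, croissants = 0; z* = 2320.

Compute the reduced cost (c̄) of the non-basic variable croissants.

At the optimum: yeast uses 180 of 180 (binding); labor uses 110 of 110 (binding).
From A_Bᵀ y = c: 5·y_yeast + 3·y_labor = 64; 6·y_yeast + 4·y_labor = 80.
→ y_yeast = 8 and y_labor = 8.
Reduced cost of croissants: c₃ − yᵀa₃ = 21.5 − (8·1 + 8·2) = 21.5 − 24 = -2.5.

-2.5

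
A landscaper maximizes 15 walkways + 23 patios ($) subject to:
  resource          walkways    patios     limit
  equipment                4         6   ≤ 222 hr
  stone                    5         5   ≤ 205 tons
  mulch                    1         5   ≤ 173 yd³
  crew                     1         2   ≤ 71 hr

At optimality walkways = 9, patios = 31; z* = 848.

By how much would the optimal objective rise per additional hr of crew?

Binding: equipment and crew. Non-binding: stone (5 unused), mulch (9 unused).
Slack constraints have shadow price 0 (complementary slackness).
Dual feasibility on the basic columns requires 4·y_equipment + 1·y_crew = 15, 6·y_equipment + 2·y_crew = 23.
Solving: y_equipment = 3.5, y_crew = 1.
Shadow price of crew = 1.

1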